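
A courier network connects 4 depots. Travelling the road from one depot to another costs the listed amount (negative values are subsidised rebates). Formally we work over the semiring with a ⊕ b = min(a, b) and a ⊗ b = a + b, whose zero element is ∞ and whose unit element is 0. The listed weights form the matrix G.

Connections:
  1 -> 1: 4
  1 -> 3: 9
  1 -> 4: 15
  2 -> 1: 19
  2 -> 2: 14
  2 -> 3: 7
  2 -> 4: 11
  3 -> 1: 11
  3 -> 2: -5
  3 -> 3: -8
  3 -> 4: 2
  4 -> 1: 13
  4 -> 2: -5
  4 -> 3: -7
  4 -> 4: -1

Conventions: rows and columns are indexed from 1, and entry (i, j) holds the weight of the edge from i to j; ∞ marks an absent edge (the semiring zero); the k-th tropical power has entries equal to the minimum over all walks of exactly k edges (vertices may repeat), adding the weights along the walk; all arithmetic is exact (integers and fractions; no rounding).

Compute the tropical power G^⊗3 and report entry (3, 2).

G^⊗2:
  [8, 4, 1, 11]
  [18, 2, -1, 9]
  [3, -13, -16, -6]
  [4, -12, -15, -5]
G^⊗3:
  [12, -4, -7, 3]
  [10, -6, -9, 1]
  [-5, -21, -24, -14]
  [-4, -20, -23, -13]
Key observation: the optimum is the walk 3->3->3->2, with weight (-8) + (-8) + (-5) = -21.
Optimal value attained by: walk 3->3->3->2.
Answer: (G^⊗3)[3][2] = -21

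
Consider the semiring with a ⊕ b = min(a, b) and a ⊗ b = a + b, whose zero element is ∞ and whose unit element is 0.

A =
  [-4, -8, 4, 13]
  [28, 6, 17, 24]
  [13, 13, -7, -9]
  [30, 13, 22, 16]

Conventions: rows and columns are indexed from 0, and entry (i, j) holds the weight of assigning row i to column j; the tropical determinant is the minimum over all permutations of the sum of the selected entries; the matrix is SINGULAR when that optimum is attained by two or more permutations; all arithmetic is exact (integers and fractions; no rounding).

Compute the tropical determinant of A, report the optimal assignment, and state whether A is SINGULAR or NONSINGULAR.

σ = (0, 1, 2, 3): (-4) + 6 + (-7) + 16 = 11
σ = (0, 1, 3, 2): (-4) + 6 + (-9) + 22 = 15
σ = (0, 2, 1, 3): (-4) + 17 + 13 + 16 = 42
σ = (0, 2, 3, 1): (-4) + 17 + (-9) + 13 = 17
σ = (0, 3, 1, 2): (-4) + 24 + 13 + 22 = 55
σ = (0, 3, 2, 1): (-4) + 24 + (-7) + 13 = 26
σ = (1, 0, 2, 3): (-8) + 28 + (-7) + 16 = 29
σ = (1, 0, 3, 2): (-8) + 28 + (-9) + 22 = 33
σ = (1, 2, 0, 3): (-8) + 17 + 13 + 16 = 38
σ = (1, 2, 3, 0): (-8) + 17 + (-9) + 30 = 30
σ = (1, 3, 0, 2): (-8) + 24 + 13 + 22 = 51
σ = (1, 3, 2, 0): (-8) + 24 + (-7) + 30 = 39
σ = (2, 0, 1, 3): 4 + 28 + 13 + 16 = 61
σ = (2, 0, 3, 1): 4 + 28 + (-9) + 13 = 36
σ = (2, 1, 0, 3): 4 + 6 + 13 + 16 = 39
σ = (2, 1, 3, 0): 4 + 6 + (-9) + 30 = 31
σ = (2, 3, 0, 1): 4 + 24 + 13 + 13 = 54
σ = (2, 3, 1, 0): 4 + 24 + 13 + 30 = 71
σ = (3, 0, 1, 2): 13 + 28 + 13 + 22 = 76
σ = (3, 0, 2, 1): 13 + 28 + (-7) + 13 = 47
σ = (3, 1, 0, 2): 13 + 6 + 13 + 22 = 54
σ = (3, 1, 2, 0): 13 + 6 + (-7) + 30 = 42
σ = (3, 2, 0, 1): 13 + 17 + 13 + 13 = 56
σ = (3, 2, 1, 0): 13 + 17 + 13 + 30 = 73
Optimal value attained by: σ = (0, 1, 2, 3).
Answer: det⊕(A) = 11; verdict: NONSINGULAR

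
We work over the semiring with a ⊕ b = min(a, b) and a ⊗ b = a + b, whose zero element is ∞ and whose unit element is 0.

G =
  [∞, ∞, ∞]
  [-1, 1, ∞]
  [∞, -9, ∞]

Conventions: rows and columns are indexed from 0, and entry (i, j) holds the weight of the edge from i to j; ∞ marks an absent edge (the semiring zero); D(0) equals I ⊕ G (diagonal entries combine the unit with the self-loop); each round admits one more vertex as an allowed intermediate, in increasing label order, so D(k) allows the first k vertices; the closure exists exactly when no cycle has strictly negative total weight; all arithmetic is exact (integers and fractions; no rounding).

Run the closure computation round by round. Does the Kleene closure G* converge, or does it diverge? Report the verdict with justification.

D(0):
  [0, ∞, ∞]
  [-1, 0, ∞]
  [∞, -9, 0]
D(1):
  [0, ∞, ∞]
  [-1, 0, ∞]
  [∞, -9, 0]
D(2):
  [0, ∞, ∞]
  [-1, 0, ∞]
  [-10, -9, 0]
D(3):
  [0, ∞, ∞]
  [-1, 0, ∞]
  [-10, -9, 0]
Key observation: every diagonal entry stays at the unit through all rounds, so no improving cycle exists.
Answer: CONVERGES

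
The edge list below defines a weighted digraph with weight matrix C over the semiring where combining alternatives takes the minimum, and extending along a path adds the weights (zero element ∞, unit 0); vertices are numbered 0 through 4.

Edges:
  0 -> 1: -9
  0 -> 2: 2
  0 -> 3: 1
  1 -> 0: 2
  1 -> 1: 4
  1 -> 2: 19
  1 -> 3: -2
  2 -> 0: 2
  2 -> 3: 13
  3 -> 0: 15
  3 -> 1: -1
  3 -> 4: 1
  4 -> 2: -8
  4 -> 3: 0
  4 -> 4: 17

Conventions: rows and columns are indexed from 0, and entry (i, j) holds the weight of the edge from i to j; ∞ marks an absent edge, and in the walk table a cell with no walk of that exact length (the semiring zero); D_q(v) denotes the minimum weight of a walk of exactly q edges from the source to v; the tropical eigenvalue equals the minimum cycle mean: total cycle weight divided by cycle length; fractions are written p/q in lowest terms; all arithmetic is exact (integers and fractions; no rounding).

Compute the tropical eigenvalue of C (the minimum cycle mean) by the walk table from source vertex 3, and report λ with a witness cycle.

q=0: [∞, ∞, ∞, 0, ∞]
q=1: [15, -1, ∞, ∞, 1]
q=2: [1, 3, -7, -3, 18]
q=3: [-5, -8, 3, 1, -2]
q=4: [-6, -14, -10, -10, 2]
q=5: [-12, -15, -6, -16, -9]
Optimal cycle mean attained by: cycle 0->1->0, total (-9) + 2, length 2.
Answer: λ = -7/2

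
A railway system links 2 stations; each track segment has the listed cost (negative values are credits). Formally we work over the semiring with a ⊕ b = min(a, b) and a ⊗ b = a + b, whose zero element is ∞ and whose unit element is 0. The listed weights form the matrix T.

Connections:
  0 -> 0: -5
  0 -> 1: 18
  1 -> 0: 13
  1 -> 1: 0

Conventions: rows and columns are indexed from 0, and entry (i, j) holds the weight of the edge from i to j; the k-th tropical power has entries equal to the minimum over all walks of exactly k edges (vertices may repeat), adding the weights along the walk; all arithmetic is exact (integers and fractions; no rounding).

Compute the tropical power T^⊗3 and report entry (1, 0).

T^⊗2:
  [-10, 13]
  [8, 0]
T^⊗3:
  [-15, 8]
  [3, 0]
Key observation: the optimum is the walk 1->0->0->0, with weight 13 + (-5) + (-5) = 3.
Optimal value attained by: walk 1->0->0->0.
Answer: (T^⊗3)[1][0] = 3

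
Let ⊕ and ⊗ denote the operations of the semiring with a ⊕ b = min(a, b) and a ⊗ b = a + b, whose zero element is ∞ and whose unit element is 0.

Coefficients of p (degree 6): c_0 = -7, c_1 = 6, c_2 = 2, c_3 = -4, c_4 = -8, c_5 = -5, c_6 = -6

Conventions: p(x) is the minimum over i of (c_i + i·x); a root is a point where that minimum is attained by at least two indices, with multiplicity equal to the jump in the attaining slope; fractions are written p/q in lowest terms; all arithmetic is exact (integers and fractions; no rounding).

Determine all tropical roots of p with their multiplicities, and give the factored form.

hull edge (i=0, c=-7) to (i=4, c=-8): slope -1/4, span 4
hull edge (i=4, c=-8) to (i=6, c=-6): slope 1, span 2
Factored form: p(x) = -6 ⊗ (x ⊕ (-1)) ⊗ (x ⊕ (-1)) ⊗ (x ⊕ 1/4) ⊗ (x ⊕ 1/4) ⊗ (x ⊕ 1/4) ⊗ (x ⊕ 1/4)
Answer: roots = -1 (mult 2), 1/4 (mult 4)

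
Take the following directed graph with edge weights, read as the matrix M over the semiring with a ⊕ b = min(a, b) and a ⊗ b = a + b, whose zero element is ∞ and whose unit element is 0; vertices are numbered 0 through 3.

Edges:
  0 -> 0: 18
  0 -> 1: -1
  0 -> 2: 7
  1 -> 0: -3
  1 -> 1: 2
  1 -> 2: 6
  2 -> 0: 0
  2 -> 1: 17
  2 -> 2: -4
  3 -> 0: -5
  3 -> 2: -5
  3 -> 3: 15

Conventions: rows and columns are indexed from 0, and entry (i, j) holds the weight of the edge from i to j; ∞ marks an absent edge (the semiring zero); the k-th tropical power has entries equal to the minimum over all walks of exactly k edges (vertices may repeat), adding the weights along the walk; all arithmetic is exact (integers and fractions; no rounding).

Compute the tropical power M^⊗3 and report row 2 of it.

M^⊗2:
  [-4, 1, 3, ∞]
  [-1, -4, 2, ∞]
  [-4, -1, -8, ∞]
  [-5, -6, -9, 30]
M^⊗3:
  [-2, -5, -1, ∞]
  [-7, -2, -2, ∞]
  [-8, -5, -12, ∞]
  [-9, -6, -13, 45]
Answer: row 2 of M^⊗3 = [-8, -5, -12, ∞]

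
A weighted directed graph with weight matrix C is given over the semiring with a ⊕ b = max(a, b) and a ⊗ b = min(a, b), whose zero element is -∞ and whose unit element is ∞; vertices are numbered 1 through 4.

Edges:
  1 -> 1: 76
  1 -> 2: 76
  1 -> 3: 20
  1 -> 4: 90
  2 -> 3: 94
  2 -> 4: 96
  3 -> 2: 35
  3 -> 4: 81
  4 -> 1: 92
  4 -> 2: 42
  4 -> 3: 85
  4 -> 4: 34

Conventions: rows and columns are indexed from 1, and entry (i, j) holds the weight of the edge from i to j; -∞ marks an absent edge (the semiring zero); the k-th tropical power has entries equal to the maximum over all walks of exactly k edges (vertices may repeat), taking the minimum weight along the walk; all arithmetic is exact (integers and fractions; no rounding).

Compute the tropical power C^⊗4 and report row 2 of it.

C^⊗2:
  [90, 76, 85, 76]
  [92, 42, 85, 81]
  [81, 42, 81, 35]
  [76, 76, 42, 90]
C^⊗3:
  [76, 76, 76, 90]
  [81, 76, 81, 90]
  [76, 76, 42, 81]
  [90, 76, 85, 76]
C^⊗4:
  [90, 76, 85, 76]
  [90, 76, 85, 81]
  [81, 76, 81, 76]
  [76, 76, 76, 90]
Answer: row 2 of C^⊗4 = [90, 76, 85, 81]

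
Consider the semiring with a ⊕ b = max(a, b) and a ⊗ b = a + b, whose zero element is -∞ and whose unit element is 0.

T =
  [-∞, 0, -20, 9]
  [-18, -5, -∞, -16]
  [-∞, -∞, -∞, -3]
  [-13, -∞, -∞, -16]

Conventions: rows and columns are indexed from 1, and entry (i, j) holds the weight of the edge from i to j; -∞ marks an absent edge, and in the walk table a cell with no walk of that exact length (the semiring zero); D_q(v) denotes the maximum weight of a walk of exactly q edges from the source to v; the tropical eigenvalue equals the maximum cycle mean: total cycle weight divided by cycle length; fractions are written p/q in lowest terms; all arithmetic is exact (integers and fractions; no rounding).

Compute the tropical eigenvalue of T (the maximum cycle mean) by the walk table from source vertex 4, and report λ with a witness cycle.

q=0: [-∞, -∞, -∞, 0]
q=1: [-13, -∞, -∞, -16]
q=2: [-29, -13, -33, -4]
q=3: [-17, -18, -49, -20]
q=4: [-33, -17, -37, -8]
Optimal cycle mean attained by: cycle 1->4->1, total 9 + (-13), length 2.
Answer: λ = -2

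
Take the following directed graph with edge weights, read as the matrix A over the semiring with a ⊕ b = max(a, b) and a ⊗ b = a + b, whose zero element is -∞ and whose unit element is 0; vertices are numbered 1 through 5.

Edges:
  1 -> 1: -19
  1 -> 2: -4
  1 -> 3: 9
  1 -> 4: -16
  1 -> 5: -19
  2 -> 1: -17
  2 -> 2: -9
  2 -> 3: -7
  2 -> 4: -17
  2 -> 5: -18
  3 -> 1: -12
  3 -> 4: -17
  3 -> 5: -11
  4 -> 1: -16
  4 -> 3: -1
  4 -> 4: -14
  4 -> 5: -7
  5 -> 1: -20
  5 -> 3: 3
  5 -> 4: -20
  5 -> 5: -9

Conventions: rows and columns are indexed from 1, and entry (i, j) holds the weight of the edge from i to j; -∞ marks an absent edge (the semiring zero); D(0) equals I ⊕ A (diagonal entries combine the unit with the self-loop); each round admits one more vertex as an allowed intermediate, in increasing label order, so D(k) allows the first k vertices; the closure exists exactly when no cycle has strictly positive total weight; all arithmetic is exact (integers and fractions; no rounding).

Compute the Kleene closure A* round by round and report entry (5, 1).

D(0):
  [0, -4, 9, -16, -19]
  [-17, 0, -7, -17, -18]
  [-12, -∞, 0, -17, -11]
  [-16, -∞, -1, 0, -7]
  [-20, -∞, 3, -20, 0]
D(1):
  [0, -4, 9, -16, -19]
  [-17, 0, -7, -17, -18]
  [-12, -16, 0, -17, -11]
  [-16, -20, -1, 0, -7]
  [-20, -24, 3, -20, 0]
D(2):
  [0, -4, 9, -16, -19]
  [-17, 0, -7, -17, -18]
  [-12, -16, 0, -17, -11]
  [-16, -20, -1, 0, -7]
  [-20, -24, 3, -20, 0]
D(3):
  [0, -4, 9, -8, -2]
  [-17, 0, -7, -17, -18]
  [-12, -16, 0, -17, -11]
  [-13, -17, -1, 0, -7]
  [-9, -13, 3, -14, 0]
D(4):
  [0, -4, 9, -8, -2]
  [-17, 0, -7, -17, -18]
  [-12, -16, 0, -17, -11]
  [-13, -17, -1, 0, -7]
  [-9, -13, 3, -14, 0]
D(5):
  [0, -4, 9, -8, -2]
  [-17, 0, -7, -17, -18]
  [-12, -16, 0, -17, -11]
  [-13, -17, -1, 0, -7]
  [-9, -13, 3, -14, 0]
Answer: A*[5][1] = -9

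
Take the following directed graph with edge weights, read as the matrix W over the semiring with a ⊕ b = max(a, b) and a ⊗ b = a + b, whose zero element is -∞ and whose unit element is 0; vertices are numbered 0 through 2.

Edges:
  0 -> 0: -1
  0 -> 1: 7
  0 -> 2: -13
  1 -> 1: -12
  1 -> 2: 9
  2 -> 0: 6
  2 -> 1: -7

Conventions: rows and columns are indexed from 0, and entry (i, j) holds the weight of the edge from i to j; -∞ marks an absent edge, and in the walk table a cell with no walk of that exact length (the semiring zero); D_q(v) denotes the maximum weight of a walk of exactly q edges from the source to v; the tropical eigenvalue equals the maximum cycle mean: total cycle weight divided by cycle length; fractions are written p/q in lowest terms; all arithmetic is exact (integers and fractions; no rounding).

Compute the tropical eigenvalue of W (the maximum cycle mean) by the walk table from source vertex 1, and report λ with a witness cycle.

q=0: [-∞, 0, -∞]
q=1: [-∞, -12, 9]
q=2: [15, 2, -3]
q=3: [14, 22, 11]
Optimal cycle mean attained by: cycle 0->1->2->0, total 7 + 9 + 6, length 3.
Answer: λ = 22/3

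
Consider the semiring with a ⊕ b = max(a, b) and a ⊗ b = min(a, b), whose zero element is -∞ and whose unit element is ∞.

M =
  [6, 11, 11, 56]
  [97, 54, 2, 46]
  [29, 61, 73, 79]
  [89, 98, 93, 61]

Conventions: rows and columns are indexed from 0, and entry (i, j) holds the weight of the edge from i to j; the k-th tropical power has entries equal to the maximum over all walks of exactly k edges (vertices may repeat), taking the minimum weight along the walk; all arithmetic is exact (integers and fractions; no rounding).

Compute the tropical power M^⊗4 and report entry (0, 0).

M^⊗2:
  [56, 56, 56, 56]
  [54, 54, 46, 56]
  [79, 79, 79, 73]
  [97, 61, 73, 79]
M^⊗3:
  [56, 56, 56, 56]
  [56, 56, 56, 56]
  [79, 73, 73, 79]
  [79, 79, 79, 73]
M^⊗4:
  [56, 56, 56, 56]
  [56, 56, 56, 56]
  [79, 79, 79, 73]
  [79, 73, 73, 79]
Key observation: the optimum is the walk 0->3->2->3->0, with weight 56 min 93 min 79 min 89 = 56.
Optimal value attained by: walk 0->3->2->3->0.
Answer: (M^⊗4)[0][0] = 56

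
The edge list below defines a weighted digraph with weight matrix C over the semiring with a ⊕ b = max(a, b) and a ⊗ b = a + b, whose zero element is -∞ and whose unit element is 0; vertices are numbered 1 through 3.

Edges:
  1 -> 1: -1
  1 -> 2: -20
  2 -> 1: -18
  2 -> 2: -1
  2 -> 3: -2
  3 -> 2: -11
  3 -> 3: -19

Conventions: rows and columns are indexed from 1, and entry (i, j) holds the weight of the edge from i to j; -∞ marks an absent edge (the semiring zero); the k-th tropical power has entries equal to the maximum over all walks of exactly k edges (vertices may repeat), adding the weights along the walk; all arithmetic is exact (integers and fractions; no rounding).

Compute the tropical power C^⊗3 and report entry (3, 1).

C^⊗2:
  [-2, -21, -22]
  [-19, -2, -3]
  [-29, -12, -13]
C^⊗3:
  [-3, -22, -23]
  [-20, -3, -4]
  [-30, -13, -14]
Key observation: the optimum is the walk 3->2->1->1, with weight (-11) + (-18) + (-1) = -30.
Optimal value attained by: walk 3->2->1->1.
Answer: (C^⊗3)[3][1] = -30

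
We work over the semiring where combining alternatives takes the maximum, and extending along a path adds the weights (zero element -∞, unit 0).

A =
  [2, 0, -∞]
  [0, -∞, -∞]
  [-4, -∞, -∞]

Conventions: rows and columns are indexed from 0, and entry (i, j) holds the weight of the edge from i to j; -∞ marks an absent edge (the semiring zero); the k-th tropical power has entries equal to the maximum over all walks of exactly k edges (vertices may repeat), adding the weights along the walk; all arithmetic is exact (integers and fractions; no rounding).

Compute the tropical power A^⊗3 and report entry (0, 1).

A^⊗2:
  [4, 2, -∞]
  [2, 0, -∞]
  [-2, -4, -∞]
A^⊗3:
  [6, 4, -∞]
  [4, 2, -∞]
  [0, -2, -∞]
Key observation: the optimum is the walk 0->0->0->1, with weight 2 + 2 + 0 = 4.
Optimal value attained by: walk 0->0->0->1.
Answer: (A^⊗3)[0][1] = 4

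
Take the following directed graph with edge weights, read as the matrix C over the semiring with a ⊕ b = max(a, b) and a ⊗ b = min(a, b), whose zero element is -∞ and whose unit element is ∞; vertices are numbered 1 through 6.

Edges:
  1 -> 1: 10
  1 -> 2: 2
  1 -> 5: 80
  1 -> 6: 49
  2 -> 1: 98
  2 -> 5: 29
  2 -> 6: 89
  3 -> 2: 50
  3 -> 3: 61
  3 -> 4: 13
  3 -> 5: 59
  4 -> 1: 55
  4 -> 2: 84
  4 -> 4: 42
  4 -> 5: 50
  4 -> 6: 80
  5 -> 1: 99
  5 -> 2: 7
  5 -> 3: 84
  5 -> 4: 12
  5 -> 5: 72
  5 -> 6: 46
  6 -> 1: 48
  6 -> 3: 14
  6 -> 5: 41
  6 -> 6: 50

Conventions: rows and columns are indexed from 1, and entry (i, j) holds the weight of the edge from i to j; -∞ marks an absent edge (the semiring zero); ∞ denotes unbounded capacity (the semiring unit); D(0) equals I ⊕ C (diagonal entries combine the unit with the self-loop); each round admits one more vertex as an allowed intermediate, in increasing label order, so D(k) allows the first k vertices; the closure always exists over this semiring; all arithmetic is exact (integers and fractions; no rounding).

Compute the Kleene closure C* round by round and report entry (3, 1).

D(0):
  [∞, 2, -∞, -∞, 80, 49]
  [98, ∞, -∞, -∞, 29, 89]
  [-∞, 50, ∞, 13, 59, -∞]
  [55, 84, -∞, ∞, 50, 80]
  [99, 7, 84, 12, ∞, 46]
  [48, -∞, 14, -∞, 41, ∞]
D(1):
  [∞, 2, -∞, -∞, 80, 49]
  [98, ∞, -∞, -∞, 80, 89]
  [-∞, 50, ∞, 13, 59, -∞]
  [55, 84, -∞, ∞, 55, 80]
  [99, 7, 84, 12, ∞, 49]
  [48, 2, 14, -∞, 48, ∞]
D(2):
  [∞, 2, -∞, -∞, 80, 49]
  [98, ∞, -∞, -∞, 80, 89]
  [50, 50, ∞, 13, 59, 50]
  [84, 84, -∞, ∞, 80, 84]
  [99, 7, 84, 12, ∞, 49]
  [48, 2, 14, -∞, 48, ∞]
D(3):
  [∞, 2, -∞, -∞, 80, 49]
  [98, ∞, -∞, -∞, 80, 89]
  [50, 50, ∞, 13, 59, 50]
  [84, 84, -∞, ∞, 80, 84]
  [99, 50, 84, 13, ∞, 50]
  [48, 14, 14, 13, 48, ∞]
D(4):
  [∞, 2, -∞, -∞, 80, 49]
  [98, ∞, -∞, -∞, 80, 89]
  [50, 50, ∞, 13, 59, 50]
  [84, 84, -∞, ∞, 80, 84]
  [99, 50, 84, 13, ∞, 50]
  [48, 14, 14, 13, 48, ∞]
D(5):
  [∞, 50, 80, 13, 80, 50]
  [98, ∞, 80, 13, 80, 89]
  [59, 50, ∞, 13, 59, 50]
  [84, 84, 80, ∞, 80, 84]
  [99, 50, 84, 13, ∞, 50]
  [48, 48, 48, 13, 48, ∞]
D(6):
  [∞, 50, 80, 13, 80, 50]
  [98, ∞, 80, 13, 80, 89]
  [59, 50, ∞, 13, 59, 50]
  [84, 84, 80, ∞, 80, 84]
  [99, 50, 84, 13, ∞, 50]
  [48, 48, 48, 13, 48, ∞]
Answer: C*[3][1] = 59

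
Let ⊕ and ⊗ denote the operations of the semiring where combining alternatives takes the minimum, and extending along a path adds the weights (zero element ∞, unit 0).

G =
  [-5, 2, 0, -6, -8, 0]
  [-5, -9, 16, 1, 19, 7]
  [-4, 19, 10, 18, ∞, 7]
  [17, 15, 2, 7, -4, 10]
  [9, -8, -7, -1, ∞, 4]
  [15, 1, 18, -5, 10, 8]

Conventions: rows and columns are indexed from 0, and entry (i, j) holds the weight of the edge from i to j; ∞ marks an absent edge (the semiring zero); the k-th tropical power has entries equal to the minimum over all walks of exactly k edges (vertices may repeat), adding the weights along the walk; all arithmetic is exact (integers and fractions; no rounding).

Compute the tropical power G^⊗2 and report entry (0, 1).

G^⊗2:
  [-10, -16, -15, -11, -13, -5]
  [-14, -18, -5, -11, -13, -5]
  [-9, -2, -4, -10, -12, -4]
  [-2, -12, -11, -5, 3, 0]
  [-13, -17, 1, -7, -5, -1]
  [-4, -8, -3, 2, -9, 5]
Key observation: the optimum is the walk 0->4->1, with weight (-8) + (-8) = -16.
Optimal value attained by: walk 0->4->1.
Answer: (G^⊗2)[0][1] = -16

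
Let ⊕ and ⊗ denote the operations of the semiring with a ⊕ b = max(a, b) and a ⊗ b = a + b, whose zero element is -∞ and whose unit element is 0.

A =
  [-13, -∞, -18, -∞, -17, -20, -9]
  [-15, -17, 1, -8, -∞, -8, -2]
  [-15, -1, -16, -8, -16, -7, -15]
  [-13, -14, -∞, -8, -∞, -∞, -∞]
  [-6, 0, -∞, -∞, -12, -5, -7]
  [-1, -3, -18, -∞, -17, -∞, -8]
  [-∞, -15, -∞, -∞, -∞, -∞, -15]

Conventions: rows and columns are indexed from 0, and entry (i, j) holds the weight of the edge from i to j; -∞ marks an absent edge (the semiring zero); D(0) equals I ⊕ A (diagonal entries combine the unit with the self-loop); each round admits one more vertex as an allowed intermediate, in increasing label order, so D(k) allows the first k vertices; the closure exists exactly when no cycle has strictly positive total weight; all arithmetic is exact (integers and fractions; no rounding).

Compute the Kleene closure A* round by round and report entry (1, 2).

D(0):
  [0, -∞, -18, -∞, -17, -20, -9]
  [-15, 0, 1, -8, -∞, -8, -2]
  [-15, -1, 0, -8, -16, -7, -15]
  [-13, -14, -∞, 0, -∞, -∞, -∞]
  [-6, 0, -∞, -∞, 0, -5, -7]
  [-1, -3, -18, -∞, -17, 0, -8]
  [-∞, -15, -∞, -∞, -∞, -∞, 0]
D(1):
  [0, -∞, -18, -∞, -17, -20, -9]
  [-15, 0, 1, -8, -32, -8, -2]
  [-15, -1, 0, -8, -16, -7, -15]
  [-13, -14, -31, 0, -30, -33, -22]
  [-6, 0, -24, -∞, 0, -5, -7]
  [-1, -3, -18, -∞, -17, 0, -8]
  [-∞, -15, -∞, -∞, -∞, -∞, 0]
D(2):
  [0, -∞, -18, -∞, -17, -20, -9]
  [-15, 0, 1, -8, -32, -8, -2]
  [-15, -1, 0, -8, -16, -7, -3]
  [-13, -14, -13, 0, -30, -22, -16]
  [-6, 0, 1, -8, 0, -5, -2]
  [-1, -3, -2, -11, -17, 0, -5]
  [-30, -15, -14, -23, -47, -23, 0]
D(3):
  [0, -19, -18, -26, -17, -20, -9]
  [-14, 0, 1, -7, -15, -6, -2]
  [-15, -1, 0, -8, -16, -7, -3]
  [-13, -14, -13, 0, -29, -20, -16]
  [-6, 0, 1, -7, 0, -5, -2]
  [-1, -3, -2, -10, -17, 0, -5]
  [-29, -15, -14, -22, -30, -21, 0]
D(4):
  [0, -19, -18, -26, -17, -20, -9]
  [-14, 0, 1, -7, -15, -6, -2]
  [-15, -1, 0, -8, -16, -7, -3]
  [-13, -14, -13, 0, -29, -20, -16]
  [-6, 0, 1, -7, 0, -5, -2]
  [-1, -3, -2, -10, -17, 0, -5]
  [-29, -15, -14, -22, -30, -21, 0]
D(5):
  [0, -17, -16, -24, -17, -20, -9]
  [-14, 0, 1, -7, -15, -6, -2]
  [-15, -1, 0, -8, -16, -7, -3]
  [-13, -14, -13, 0, -29, -20, -16]
  [-6, 0, 1, -7, 0, -5, -2]
  [-1, -3, -2, -10, -17, 0, -5]
  [-29, -15, -14, -22, -30, -21, 0]
D(6):
  [0, -17, -16, -24, -17, -20, -9]
  [-7, 0, 1, -7, -15, -6, -2]
  [-8, -1, 0, -8, -16, -7, -3]
  [-13, -14, -13, 0, -29, -20, -16]
  [-6, 0, 1, -7, 0, -5, -2]
  [-1, -3, -2, -10, -17, 0, -5]
  [-22, -15, -14, -22, -30, -21, 0]
D(7):
  [0, -17, -16, -24, -17, -20, -9]
  [-7, 0, 1, -7, -15, -6, -2]
  [-8, -1, 0, -8, -16, -7, -3]
  [-13, -14, -13, 0, -29, -20, -16]
  [-6, 0, 1, -7, 0, -5, -2]
  [-1, -3, -2, -10, -17, 0, -5]
  [-22, -15, -14, -22, -30, -21, 0]
Answer: A*[1][2] = 1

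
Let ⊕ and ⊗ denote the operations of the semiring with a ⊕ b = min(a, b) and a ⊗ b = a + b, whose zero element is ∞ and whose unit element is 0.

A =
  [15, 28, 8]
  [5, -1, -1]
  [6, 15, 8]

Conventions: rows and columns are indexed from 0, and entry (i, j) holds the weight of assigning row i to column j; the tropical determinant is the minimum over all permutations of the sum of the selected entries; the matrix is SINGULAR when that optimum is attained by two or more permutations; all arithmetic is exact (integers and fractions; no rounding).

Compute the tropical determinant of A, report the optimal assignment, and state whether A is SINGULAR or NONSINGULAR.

σ = (0, 1, 2): 15 + (-1) + 8 = 22
σ = (0, 2, 1): 15 + (-1) + 15 = 29
σ = (1, 0, 2): 28 + 5 + 8 = 41
σ = (1, 2, 0): 28 + (-1) + 6 = 33
σ = (2, 0, 1): 8 + 5 + 15 = 28
σ = (2, 1, 0): 8 + (-1) + 6 = 13
Optimal value attained by: σ = (2, 1, 0).
Answer: det⊕(A) = 13; verdict: NONSINGULAR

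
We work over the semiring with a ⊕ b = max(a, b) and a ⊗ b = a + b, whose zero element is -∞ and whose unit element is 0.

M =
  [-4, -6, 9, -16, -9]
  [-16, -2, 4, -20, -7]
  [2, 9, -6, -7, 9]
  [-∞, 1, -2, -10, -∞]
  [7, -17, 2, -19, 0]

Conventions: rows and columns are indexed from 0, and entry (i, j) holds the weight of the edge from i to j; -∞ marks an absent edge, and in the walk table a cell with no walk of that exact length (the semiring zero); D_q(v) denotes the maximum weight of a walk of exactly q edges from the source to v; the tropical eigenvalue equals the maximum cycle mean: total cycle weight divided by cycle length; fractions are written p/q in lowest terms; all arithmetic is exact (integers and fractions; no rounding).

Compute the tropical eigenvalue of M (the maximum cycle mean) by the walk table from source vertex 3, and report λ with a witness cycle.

q=0: [-∞, -∞, -∞, 0, -∞]
q=1: [-∞, 1, -2, -10, -∞]
q=2: [0, 7, 5, -9, 7]
q=3: [14, 14, 11, -2, 14]
q=4: [21, 20, 23, 4, 20]
q=5: [27, 32, 30, 16, 32]
Optimal cycle mean attained by: cycle 0->2->4->0, total 9 + 9 + 7, length 3.
Answer: λ = 25/3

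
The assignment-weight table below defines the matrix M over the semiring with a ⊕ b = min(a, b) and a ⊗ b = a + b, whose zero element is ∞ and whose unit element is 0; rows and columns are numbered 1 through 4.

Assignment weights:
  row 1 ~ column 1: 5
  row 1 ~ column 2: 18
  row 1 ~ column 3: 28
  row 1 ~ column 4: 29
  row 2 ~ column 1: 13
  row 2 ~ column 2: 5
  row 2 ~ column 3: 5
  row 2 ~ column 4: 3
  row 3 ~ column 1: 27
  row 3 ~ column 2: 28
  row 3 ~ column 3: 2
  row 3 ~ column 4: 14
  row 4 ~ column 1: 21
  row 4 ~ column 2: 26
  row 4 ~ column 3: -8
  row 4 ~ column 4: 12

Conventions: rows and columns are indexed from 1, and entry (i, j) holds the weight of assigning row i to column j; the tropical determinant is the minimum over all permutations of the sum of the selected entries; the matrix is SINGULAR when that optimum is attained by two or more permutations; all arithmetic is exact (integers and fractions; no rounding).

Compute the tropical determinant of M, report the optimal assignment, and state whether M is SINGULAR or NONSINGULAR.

σ = (1, 2, 3, 4): 5 + 5 + 2 + 12 = 24
σ = (1, 2, 4, 3): 5 + 5 + 14 + (-8) = 16
σ = (1, 3, 2, 4): 5 + 5 + 28 + 12 = 50
σ = (1, 3, 4, 2): 5 + 5 + 14 + 26 = 50
σ = (1, 4, 2, 3): 5 + 3 + 28 + (-8) = 28
σ = (1, 4, 3, 2): 5 + 3 + 2 + 26 = 36
σ = (2, 1, 3, 4): 18 + 13 + 2 + 12 = 45
σ = (2, 1, 4, 3): 18 + 13 + 14 + (-8) = 37
σ = (2, 3, 1, 4): 18 + 5 + 27 + 12 = 62
σ = (2, 3, 4, 1): 18 + 5 + 14 + 21 = 58
σ = (2, 4, 1, 3): 18 + 3 + 27 + (-8) = 40
σ = (2, 4, 3, 1): 18 + 3 + 2 + 21 = 44
σ = (3, 1, 2, 4): 28 + 13 + 28 + 12 = 81
σ = (3, 1, 4, 2): 28 + 13 + 14 + 26 = 81
σ = (3, 2, 1, 4): 28 + 5 + 27 + 12 = 72
σ = (3, 2, 4, 1): 28 + 5 + 14 + 21 = 68
σ = (3, 4, 1, 2): 28 + 3 + 27 + 26 = 84
σ = (3, 4, 2, 1): 28 + 3 + 28 + 21 = 80
σ = (4, 1, 2, 3): 29 + 13 + 28 + (-8) = 62
σ = (4, 1, 3, 2): 29 + 13 + 2 + 26 = 70
σ = (4, 2, 1, 3): 29 + 5 + 27 + (-8) = 53
σ = (4, 2, 3, 1): 29 + 5 + 2 + 21 = 57
σ = (4, 3, 1, 2): 29 + 5 + 27 + 26 = 87
σ = (4, 3, 2, 1): 29 + 5 + 28 + 21 = 83
Optimal value attained by: σ = (1, 2, 4, 3).
Answer: det⊕(M) = 16; verdict: NONSINGULAR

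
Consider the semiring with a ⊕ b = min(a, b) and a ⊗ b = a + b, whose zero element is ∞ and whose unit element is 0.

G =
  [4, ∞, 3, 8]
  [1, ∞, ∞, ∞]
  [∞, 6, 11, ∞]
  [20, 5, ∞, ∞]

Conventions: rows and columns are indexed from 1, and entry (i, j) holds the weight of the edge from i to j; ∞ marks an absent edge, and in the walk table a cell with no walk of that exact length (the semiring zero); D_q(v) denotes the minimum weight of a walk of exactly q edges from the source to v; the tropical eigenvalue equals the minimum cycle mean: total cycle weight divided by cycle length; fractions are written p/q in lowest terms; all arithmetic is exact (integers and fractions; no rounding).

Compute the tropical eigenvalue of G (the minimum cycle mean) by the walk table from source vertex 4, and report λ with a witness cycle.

q=0: [∞, ∞, ∞, 0]
q=1: [20, 5, ∞, ∞]
q=2: [6, ∞, 23, 28]
q=3: [10, 29, 9, 14]
q=4: [14, 15, 13, 18]
Optimal cycle mean attained by: cycle 1->3->2->1, total 3 + 6 + 1, length 3.
Answer: λ = 10/3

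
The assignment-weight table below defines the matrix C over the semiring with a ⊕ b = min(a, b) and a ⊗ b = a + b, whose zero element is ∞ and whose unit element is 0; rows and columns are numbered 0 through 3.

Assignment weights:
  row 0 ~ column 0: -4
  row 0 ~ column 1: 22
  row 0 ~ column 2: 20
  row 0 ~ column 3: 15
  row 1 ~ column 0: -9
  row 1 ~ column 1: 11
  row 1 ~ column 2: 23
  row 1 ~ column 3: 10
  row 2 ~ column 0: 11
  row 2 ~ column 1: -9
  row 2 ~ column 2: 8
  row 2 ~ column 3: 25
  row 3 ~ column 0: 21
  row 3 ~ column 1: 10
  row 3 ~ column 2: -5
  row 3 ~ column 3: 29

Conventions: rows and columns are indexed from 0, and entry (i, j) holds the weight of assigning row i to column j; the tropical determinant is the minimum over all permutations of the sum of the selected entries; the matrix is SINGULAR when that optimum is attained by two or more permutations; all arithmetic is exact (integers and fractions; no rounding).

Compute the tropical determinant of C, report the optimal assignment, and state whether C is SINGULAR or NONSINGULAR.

σ = (0, 1, 2, 3): (-4) + 11 + 8 + 29 = 44
σ = (0, 1, 3, 2): (-4) + 11 + 25 + (-5) = 27
σ = (0, 2, 1, 3): (-4) + 23 + (-9) + 29 = 39
σ = (0, 2, 3, 1): (-4) + 23 + 25 + 10 = 54
σ = (0, 3, 1, 2): (-4) + 10 + (-9) + (-5) = -8
σ = (0, 3, 2, 1): (-4) + 10 + 8 + 10 = 24
σ = (1, 0, 2, 3): 22 + (-9) + 8 + 29 = 50
σ = (1, 0, 3, 2): 22 + (-9) + 25 + (-5) = 33
σ = (1, 2, 0, 3): 22 + 23 + 11 + 29 = 85
σ = (1, 2, 3, 0): 22 + 23 + 25 + 21 = 91
σ = (1, 3, 0, 2): 22 + 10 + 11 + (-5) = 38
σ = (1, 3, 2, 0): 22 + 10 + 8 + 21 = 61
σ = (2, 0, 1, 3): 20 + (-9) + (-9) + 29 = 31
σ = (2, 0, 3, 1): 20 + (-9) + 25 + 10 = 46
σ = (2, 1, 0, 3): 20 + 11 + 11 + 29 = 71
σ = (2, 1, 3, 0): 20 + 11 + 25 + 21 = 77
σ = (2, 3, 0, 1): 20 + 10 + 11 + 10 = 51
σ = (2, 3, 1, 0): 20 + 10 + (-9) + 21 = 42
σ = (3, 0, 1, 2): 15 + (-9) + (-9) + (-5) = -8
σ = (3, 0, 2, 1): 15 + (-9) + 8 + 10 = 24
σ = (3, 1, 0, 2): 15 + 11 + 11 + (-5) = 32
σ = (3, 1, 2, 0): 15 + 11 + 8 + 21 = 55
σ = (3, 2, 0, 1): 15 + 23 + 11 + 10 = 59
σ = (3, 2, 1, 0): 15 + 23 + (-9) + 21 = 50
Optimal value attained by: σ = (0, 3, 1, 2).
Answer: det⊕(C) = -8; verdict: SINGULAR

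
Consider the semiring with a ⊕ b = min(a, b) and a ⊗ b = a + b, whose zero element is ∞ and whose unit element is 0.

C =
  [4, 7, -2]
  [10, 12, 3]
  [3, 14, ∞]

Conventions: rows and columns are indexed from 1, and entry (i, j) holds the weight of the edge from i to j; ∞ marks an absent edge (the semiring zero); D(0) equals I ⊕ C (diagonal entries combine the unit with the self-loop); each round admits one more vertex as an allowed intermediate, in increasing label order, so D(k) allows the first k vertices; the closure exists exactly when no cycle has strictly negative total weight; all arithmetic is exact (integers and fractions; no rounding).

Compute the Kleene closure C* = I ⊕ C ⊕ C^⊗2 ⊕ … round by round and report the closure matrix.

D(0):
  [0, 7, -2]
  [10, 0, 3]
  [3, 14, 0]
D(1):
  [0, 7, -2]
  [10, 0, 3]
  [3, 10, 0]
D(2):
  [0, 7, -2]
  [10, 0, 3]
  [3, 10, 0]
D(3):
  [0, 7, -2]
  [6, 0, 3]
  [3, 10, 0]
Answer: C* = [[0, 7, -2], [6, 0, 3], [3, 10, 0]]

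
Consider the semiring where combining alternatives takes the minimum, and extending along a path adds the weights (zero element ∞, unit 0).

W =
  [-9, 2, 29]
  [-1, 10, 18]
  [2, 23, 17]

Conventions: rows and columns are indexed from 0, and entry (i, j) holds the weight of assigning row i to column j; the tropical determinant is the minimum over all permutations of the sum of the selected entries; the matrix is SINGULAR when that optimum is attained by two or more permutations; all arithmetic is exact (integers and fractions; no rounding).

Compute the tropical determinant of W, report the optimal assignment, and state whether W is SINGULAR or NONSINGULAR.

σ = (0, 1, 2): (-9) + 10 + 17 = 18
σ = (0, 2, 1): (-9) + 18 + 23 = 32
σ = (1, 0, 2): 2 + (-1) + 17 = 18
σ = (1, 2, 0): 2 + 18 + 2 = 22
σ = (2, 0, 1): 29 + (-1) + 23 = 51
σ = (2, 1, 0): 29 + 10 + 2 = 41
Optimal value attained by: σ = (0, 1, 2).
Answer: det⊕(W) = 18; verdict: SINGULAR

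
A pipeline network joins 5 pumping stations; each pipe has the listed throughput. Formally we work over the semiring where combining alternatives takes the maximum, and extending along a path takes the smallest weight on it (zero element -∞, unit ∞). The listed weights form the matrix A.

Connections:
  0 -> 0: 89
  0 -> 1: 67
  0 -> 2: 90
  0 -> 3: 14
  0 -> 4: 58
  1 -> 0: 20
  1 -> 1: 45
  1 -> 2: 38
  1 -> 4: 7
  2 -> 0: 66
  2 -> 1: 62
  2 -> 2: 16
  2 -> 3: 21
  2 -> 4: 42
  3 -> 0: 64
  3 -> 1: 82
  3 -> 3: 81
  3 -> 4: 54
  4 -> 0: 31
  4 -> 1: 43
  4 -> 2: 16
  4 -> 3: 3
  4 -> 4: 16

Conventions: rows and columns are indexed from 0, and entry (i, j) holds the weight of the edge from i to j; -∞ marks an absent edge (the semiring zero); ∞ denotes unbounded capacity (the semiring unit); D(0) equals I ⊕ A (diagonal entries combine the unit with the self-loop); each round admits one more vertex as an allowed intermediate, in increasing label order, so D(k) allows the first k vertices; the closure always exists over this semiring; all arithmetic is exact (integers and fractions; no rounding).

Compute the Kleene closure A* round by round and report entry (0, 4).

D(0):
  [∞, 67, 90, 14, 58]
  [20, ∞, 38, -∞, 7]
  [66, 62, ∞, 21, 42]
  [64, 82, -∞, ∞, 54]
  [31, 43, 16, 3, ∞]
D(1):
  [∞, 67, 90, 14, 58]
  [20, ∞, 38, 14, 20]
  [66, 66, ∞, 21, 58]
  [64, 82, 64, ∞, 58]
  [31, 43, 31, 14, ∞]
D(2):
  [∞, 67, 90, 14, 58]
  [20, ∞, 38, 14, 20]
  [66, 66, ∞, 21, 58]
  [64, 82, 64, ∞, 58]
  [31, 43, 38, 14, ∞]
D(3):
  [∞, 67, 90, 21, 58]
  [38, ∞, 38, 21, 38]
  [66, 66, ∞, 21, 58]
  [64, 82, 64, ∞, 58]
  [38, 43, 38, 21, ∞]
D(4):
  [∞, 67, 90, 21, 58]
  [38, ∞, 38, 21, 38]
  [66, 66, ∞, 21, 58]
  [64, 82, 64, ∞, 58]
  [38, 43, 38, 21, ∞]
D(5):
  [∞, 67, 90, 21, 58]
  [38, ∞, 38, 21, 38]
  [66, 66, ∞, 21, 58]
  [64, 82, 64, ∞, 58]
  [38, 43, 38, 21, ∞]
Answer: A*[0][4] = 58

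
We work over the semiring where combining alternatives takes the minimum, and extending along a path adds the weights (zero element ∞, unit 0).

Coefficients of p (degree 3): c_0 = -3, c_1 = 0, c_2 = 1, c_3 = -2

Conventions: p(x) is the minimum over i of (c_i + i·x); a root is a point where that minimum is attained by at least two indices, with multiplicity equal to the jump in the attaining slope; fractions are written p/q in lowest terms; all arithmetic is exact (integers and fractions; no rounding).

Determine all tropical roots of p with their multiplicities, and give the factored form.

hull edge (i=0, c=-3) to (i=3, c=-2): slope 1/3, span 3
Factored form: p(x) = -2 ⊗ (x ⊕ (-1/3)) ⊗ (x ⊕ (-1/3)) ⊗ (x ⊕ (-1/3))
Answer: roots = -1/3 (mult 3)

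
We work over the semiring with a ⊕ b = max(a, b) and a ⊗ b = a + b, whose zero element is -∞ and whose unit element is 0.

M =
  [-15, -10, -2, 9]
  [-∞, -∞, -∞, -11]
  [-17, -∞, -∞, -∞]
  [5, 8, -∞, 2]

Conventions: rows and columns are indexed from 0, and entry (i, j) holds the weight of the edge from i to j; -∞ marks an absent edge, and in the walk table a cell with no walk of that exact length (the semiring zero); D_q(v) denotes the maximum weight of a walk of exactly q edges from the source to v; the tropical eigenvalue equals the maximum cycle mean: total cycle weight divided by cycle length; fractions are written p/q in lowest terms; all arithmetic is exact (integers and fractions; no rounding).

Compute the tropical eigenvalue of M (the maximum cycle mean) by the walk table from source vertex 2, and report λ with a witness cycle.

q=0: [-∞, -∞, 0, -∞]
q=1: [-17, -∞, -∞, -∞]
q=2: [-32, -27, -19, -8]
q=3: [-3, 0, -34, -6]
q=4: [-1, 2, -5, 6]
Optimal cycle mean attained by: cycle 0->3->0, total 9 + 5, length 2.
Answer: λ = 7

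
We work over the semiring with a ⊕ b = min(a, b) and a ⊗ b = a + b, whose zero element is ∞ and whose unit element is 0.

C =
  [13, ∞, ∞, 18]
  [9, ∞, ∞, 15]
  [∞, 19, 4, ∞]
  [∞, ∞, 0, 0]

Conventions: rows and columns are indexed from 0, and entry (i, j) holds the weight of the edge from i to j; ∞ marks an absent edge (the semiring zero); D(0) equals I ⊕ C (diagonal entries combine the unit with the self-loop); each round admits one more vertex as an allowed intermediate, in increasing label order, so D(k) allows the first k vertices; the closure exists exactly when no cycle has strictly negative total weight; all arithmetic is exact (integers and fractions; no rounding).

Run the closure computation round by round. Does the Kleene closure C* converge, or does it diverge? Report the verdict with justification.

D(0):
  [0, ∞, ∞, 18]
  [9, 0, ∞, 15]
  [∞, 19, 0, ∞]
  [∞, ∞, 0, 0]
D(1):
  [0, ∞, ∞, 18]
  [9, 0, ∞, 15]
  [∞, 19, 0, ∞]
  [∞, ∞, 0, 0]
D(2):
  [0, ∞, ∞, 18]
  [9, 0, ∞, 15]
  [28, 19, 0, 34]
  [∞, ∞, 0, 0]
D(3):
  [0, ∞, ∞, 18]
  [9, 0, ∞, 15]
  [28, 19, 0, 34]
  [28, 19, 0, 0]
D(4):
  [0, 37, 18, 18]
  [9, 0, 15, 15]
  [28, 19, 0, 34]
  [28, 19, 0, 0]
Key observation: every diagonal entry stays at the unit through all rounds, so no improving cycle exists.
Answer: CONVERGES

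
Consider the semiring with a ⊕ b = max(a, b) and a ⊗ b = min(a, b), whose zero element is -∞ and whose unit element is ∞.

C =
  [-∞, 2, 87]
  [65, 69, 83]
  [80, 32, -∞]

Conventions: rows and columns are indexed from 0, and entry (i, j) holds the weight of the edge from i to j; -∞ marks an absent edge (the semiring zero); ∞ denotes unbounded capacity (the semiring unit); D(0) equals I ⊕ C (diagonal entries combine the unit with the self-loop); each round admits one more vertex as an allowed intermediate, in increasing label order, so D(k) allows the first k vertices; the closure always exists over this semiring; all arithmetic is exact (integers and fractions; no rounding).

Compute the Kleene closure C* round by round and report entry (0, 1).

D(0):
  [∞, 2, 87]
  [65, ∞, 83]
  [80, 32, ∞]
D(1):
  [∞, 2, 87]
  [65, ∞, 83]
  [80, 32, ∞]
D(2):
  [∞, 2, 87]
  [65, ∞, 83]
  [80, 32, ∞]
D(3):
  [∞, 32, 87]
  [80, ∞, 83]
  [80, 32, ∞]
Answer: C*[0][1] = 32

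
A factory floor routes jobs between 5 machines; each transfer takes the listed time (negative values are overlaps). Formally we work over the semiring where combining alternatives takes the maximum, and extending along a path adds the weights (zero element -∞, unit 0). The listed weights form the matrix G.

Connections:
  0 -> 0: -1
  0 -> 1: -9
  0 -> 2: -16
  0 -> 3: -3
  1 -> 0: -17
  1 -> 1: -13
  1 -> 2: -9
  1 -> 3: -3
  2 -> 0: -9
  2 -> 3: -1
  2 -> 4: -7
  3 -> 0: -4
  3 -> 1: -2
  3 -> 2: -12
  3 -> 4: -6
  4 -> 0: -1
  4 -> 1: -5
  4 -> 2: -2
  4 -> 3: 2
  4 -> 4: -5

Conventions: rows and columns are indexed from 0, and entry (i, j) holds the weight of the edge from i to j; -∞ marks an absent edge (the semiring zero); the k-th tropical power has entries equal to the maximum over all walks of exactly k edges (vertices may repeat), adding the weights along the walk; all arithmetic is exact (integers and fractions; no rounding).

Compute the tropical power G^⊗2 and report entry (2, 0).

G^⊗2:
  [-2, -5, -15, -4, -9]
  [-7, -5, -15, -10, -9]
  [-5, -3, -9, -5, -7]
  [-5, -11, -8, -4, -11]
  [-2, 0, -7, -3, -4]
Key observation: the optimum is the walk 2->3->0, with weight (-1) + (-4) = -5.
Optimal value attained by: walk 2->3->0.
Answer: (G^⊗2)[2][0] = -5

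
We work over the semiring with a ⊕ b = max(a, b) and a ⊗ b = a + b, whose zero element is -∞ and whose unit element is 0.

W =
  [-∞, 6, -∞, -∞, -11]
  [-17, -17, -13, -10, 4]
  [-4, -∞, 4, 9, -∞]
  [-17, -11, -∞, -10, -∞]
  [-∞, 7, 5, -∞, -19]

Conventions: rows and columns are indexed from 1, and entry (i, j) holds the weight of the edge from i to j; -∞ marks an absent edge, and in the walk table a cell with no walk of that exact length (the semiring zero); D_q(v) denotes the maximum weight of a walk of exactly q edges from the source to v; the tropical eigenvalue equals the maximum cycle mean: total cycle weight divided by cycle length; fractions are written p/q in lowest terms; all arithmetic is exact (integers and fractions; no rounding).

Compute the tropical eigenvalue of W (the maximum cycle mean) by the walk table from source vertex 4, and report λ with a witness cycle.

q=0: [-∞, -∞, -∞, 0, -∞]
q=1: [-17, -11, -∞, -10, -∞]
q=2: [-27, -11, -24, -20, -7]
q=3: [-28, 0, -2, -15, -7]
q=4: [-6, 0, 2, 7, 4]
q=5: [-2, 11, 9, 11, 4]
Optimal cycle mean attained by: cycle 2->5->2, total 4 + 7, length 2.
Answer: λ = 11/2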